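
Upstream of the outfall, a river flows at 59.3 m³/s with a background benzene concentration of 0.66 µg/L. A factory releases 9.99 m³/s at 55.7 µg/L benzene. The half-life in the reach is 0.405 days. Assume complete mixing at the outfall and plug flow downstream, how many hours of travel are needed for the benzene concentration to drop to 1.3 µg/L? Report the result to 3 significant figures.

Mass balance: C = (59.30·0.6600 + 9.990·55.70) / 69.29 = 595.6/69.29 = 8.595 µg/L.
Half-life 0.405 d → k = ln 2 / 0.405 = 1.711 d⁻¹.
8.595·exp(−k·t) = 1.3 → t = ln(8.595/1.3)/k = 95360 s = 26.49 h.

26.5 h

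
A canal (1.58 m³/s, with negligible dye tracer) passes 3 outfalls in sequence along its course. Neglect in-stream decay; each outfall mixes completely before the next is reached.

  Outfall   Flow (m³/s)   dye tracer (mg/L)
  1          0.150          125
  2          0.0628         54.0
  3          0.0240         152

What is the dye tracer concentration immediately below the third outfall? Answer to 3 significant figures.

14.2 mg/L

Below outfall 1: Q → 1.730 m³/s, C = (1.580·0 + 0.1500·125.0)/1.730 = 10.84 mg/L.
Below outfall 2: Q → 1.793 m³/s, C = (1.730·10.84 + 0.06280·54.00)/1.793 = 12.35 mg/L.
Below outfall 3: Q → 1.817 m³/s, C = (1.793·12.35 + 0.02400·152.0)/1.817 = 14.19 mg/L.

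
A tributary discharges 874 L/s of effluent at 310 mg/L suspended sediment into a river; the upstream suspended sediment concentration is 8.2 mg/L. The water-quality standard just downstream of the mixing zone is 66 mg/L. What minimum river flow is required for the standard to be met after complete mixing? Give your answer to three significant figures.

3690 L/s

Set C_mix = 66: (Q·8.200 + 874.0·310.0) / (Q + 874.0) = 66
→ Q = 874.0·(310.0 − 66)/(66 − 8.200) = 3690 L/s.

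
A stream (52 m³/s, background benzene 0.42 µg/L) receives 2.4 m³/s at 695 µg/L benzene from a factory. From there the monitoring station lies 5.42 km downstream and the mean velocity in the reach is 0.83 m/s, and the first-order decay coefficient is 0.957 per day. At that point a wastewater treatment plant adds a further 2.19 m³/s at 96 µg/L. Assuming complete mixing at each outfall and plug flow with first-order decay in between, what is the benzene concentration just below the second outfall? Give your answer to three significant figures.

Mixed concentration C = ΣQC/ΣQ = (52.00·0.4200 + 2.400·695.0) / 54.40 = 1690/54.40 = 31.06 µg/L; combined flow 54.40 m³/s.
Travel time t = 5.42·1000 / 0.83 = 6530 s = 1.814 h.
First-order decay: C = 31.06·exp(−k·t) = 31.06·0.9302 = 28.90 µg/L.
At the second outfall, C = (54.40·28.90 + 2.190·96.00) / (54.40 + 2.190) = 31.49 µg/L.

31.5 µg/L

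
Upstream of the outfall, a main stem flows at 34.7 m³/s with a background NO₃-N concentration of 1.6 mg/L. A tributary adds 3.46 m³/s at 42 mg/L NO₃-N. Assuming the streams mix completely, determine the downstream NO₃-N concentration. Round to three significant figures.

5.26 mg/L

Mass balance: C = (34.70·1.600 + 3.460·42.00) / 38.16 = 200.8/38.16 = 5.263 mg/L.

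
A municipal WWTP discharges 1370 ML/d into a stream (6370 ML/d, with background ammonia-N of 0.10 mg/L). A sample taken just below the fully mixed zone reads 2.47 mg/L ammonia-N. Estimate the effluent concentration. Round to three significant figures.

Mass balance: 6370·0.1000 + 1370·Cₑ = 7740·2.470
→ Cₑ = (7740·2.470 − 6370·0.1000) / 1370 = 13.49 mg/L.

13.5 mg/L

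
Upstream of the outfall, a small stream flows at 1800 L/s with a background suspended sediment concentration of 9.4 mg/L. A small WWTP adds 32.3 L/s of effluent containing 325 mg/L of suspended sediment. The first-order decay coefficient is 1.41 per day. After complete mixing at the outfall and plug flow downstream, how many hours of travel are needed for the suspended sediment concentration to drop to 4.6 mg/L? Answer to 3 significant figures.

20.1 h

Conservation of mass: C = (1800·9.400 + 32.30·325.0) / 1832 = 27420/1832 = 14.96 mg/L.
14.96·exp(−k·t) = 4.6 → t = ln(14.96/4.6)/k = 72280 s = 20.08 h.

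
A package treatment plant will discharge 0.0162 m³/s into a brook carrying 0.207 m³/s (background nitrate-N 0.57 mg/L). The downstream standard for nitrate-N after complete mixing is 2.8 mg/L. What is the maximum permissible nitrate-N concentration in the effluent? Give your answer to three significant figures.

31.3 mg/L

At the limit, (Qr·Cr + Qe·Cₑ)/(Qr + Qe) = 2.8:
Cₑ = (0.2232·2.8 − 0.2070·0.5700) / 0.01620 = 31.29 mg/L.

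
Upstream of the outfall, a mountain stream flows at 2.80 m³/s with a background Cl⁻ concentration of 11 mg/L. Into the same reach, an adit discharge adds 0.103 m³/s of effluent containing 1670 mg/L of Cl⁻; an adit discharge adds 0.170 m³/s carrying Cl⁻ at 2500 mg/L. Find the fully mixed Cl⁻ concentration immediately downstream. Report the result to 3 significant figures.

Mass balance: C = (2.800·11.00 + 0.1030·1670 + 0.1700·2500) / 3.073 = 627.8/3.073 = 204.3 mg/L.

204 mg/L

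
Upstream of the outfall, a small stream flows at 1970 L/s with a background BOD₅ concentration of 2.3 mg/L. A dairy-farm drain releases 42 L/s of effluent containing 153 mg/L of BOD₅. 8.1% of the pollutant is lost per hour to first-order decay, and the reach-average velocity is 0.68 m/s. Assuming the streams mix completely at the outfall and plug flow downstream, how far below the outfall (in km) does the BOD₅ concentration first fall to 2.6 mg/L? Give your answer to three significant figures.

After mixing, C = (1970·2.300 + 42.00·153.0) / 2012 = 10960/2012 = 5.446 mg/L.
8.1%/h lost → k = −ln(1 − 0.081) = 0.08447 h⁻¹.
Set 5.446·exp(−k·t) = 2.6 → t = ln(5.446/2.6)/k = 31510 s = 8.753 h.
Distance = v·t = 0.68·31510 = 21430 m = 21.43 km.

21.4 km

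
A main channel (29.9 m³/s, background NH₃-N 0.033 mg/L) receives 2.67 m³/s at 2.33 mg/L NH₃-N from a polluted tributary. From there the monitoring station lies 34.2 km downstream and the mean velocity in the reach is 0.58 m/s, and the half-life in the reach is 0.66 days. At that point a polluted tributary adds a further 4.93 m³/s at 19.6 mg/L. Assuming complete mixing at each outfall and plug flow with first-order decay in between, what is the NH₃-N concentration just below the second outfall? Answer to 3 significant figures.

2.67 mg/L

Flow-weighted average: C = (29.90·0.03300 + 2.670·2.330) / 32.57 = 7.208/32.57 = 0.2213 mg/L; combined flow 32.57 m³/s.
Travel time t = 34.2·1000 / 0.58 = 58970 s = 16.38 h.
Half-life 0.66 d → k = ln 2 / 0.66 = 1.050 d⁻¹.
First-order decay: C = 0.2213·exp(−k·t) = 0.2213·0.4883 = 0.1081 mg/L.
At the second outfall, C = (32.57·0.1081 + 4.930·19.60) / (32.57 + 4.930) = 2.671 mg/L.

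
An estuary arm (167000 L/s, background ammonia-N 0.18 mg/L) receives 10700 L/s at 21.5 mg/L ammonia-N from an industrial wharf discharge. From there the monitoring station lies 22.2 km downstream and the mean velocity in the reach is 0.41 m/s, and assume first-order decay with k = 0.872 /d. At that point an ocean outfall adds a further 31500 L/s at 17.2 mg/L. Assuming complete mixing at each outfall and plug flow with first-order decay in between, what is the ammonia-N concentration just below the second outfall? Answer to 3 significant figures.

Flow-weighted average: C = (167000·0.1800 + 10700·21.50) / 177700 = 260100/177700 = 1.464 mg/L; combined flow 177700 L/s.
Travel time t = 22.2·1000 / 0.41 = 54150 s = 15.04 h.
After decay, C = 1.464 × e^(−kt) = 1.464 × 0.5790 = 0.8475 mg/L.
At the second outfall, C = (177700·0.8475 + 31500·17.20) / (177700 + 31500) = 3.310 mg/L.

3.31 mg/L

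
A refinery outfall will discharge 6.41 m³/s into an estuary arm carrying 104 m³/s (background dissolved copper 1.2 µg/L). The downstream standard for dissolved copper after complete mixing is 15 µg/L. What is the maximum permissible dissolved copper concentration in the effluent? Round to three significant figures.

At the limit, (Qr·Cr + Qe·Cₑ)/(Qr + Qe) = 15:
Cₑ = (110.4·15 − 104.0·1.200) / 6.410 = 238.9 µg/L.

239 µg/L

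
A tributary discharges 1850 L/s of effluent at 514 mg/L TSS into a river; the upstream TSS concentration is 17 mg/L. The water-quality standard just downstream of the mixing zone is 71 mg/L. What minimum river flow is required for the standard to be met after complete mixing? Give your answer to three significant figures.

15200 L/s

Set C_mix = 71: (Q·17.00 + 1850·514.0) / (Q + 1850) = 71
→ Q = 1850·(514.0 − 71)/(71 − 17.00) = 15180 L/s.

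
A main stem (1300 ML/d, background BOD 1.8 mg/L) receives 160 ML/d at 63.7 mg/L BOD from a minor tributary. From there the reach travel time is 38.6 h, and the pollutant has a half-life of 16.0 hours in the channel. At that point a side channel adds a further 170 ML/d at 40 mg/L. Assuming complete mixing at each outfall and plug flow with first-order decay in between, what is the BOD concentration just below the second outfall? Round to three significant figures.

5.62 mg/L

Mass balance: C = (1300·1.800 + 160.0·63.70) / 1460 = 12530/1460 = 8.584 mg/L; combined flow 1460 ML/d.
Half-life 16.0 h → k = ln 2 / 16.0 = 0.04332 h⁻¹ = 1.040 d⁻¹.
First-order decay: C = 8.584·exp(−k·t) = 8.584·0.1878 = 1.612 mg/L.
At the second outfall, C = (1460·1.612 + 170.0·40.00) / (1460 + 170.0) = 5.616 mg/L.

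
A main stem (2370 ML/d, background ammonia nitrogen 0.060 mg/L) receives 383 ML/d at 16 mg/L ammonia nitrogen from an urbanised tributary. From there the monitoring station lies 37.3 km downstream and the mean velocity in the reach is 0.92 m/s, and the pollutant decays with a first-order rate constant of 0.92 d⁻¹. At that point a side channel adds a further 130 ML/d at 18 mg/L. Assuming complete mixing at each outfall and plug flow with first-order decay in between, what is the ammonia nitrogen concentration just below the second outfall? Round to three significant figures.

Mass balance: C = (2370·0.06000 + 383.0·16.00) / 2753 = 6270/2753 = 2.278 mg/L; combined flow 2753 ML/d.
Travel time t = 37.3·1000 / 0.92 = 40540 s = 11.26 h.
Applying C = C₀e^(−kt): 2.278 × 0.6494 = 1.479 mg/L.
At the second outfall, C = (2753·1.479 + 130.0·18.00) / (2753 + 130.0) = 2.224 mg/L.

2.22 mg/L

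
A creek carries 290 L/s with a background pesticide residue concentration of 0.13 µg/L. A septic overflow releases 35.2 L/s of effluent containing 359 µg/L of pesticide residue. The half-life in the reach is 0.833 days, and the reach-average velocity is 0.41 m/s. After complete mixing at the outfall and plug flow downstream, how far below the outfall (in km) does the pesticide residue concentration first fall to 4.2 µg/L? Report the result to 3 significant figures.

94.8 km

Flow-weighted average: C = (290.0·0.1300 + 35.20·359.0) / 325.2 = 12670/325.2 = 38.97 µg/L.
Half-life 0.833 d → k = ln 2 / 0.833 = 0.8321 d⁻¹.
Set 38.97·exp(−k·t) = 4.2 → t = ln(38.97/4.2)/k = 231300 s = 64.26 h.
Distance = v·t = 0.41·231300 = 94840 m = 94.84 km.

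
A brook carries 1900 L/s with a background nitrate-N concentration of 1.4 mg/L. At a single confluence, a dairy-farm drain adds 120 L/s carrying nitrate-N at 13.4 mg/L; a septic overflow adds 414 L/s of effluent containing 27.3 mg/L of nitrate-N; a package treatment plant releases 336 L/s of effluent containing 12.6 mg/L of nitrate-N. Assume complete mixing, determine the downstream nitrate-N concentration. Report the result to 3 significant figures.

7.15 mg/L

Mass balance: C = (1900·1.400 + 120.0·13.40 + 414.0·27.30 + 336.0·12.60) / 2770 = 19800/2770 = 7.149 mg/L.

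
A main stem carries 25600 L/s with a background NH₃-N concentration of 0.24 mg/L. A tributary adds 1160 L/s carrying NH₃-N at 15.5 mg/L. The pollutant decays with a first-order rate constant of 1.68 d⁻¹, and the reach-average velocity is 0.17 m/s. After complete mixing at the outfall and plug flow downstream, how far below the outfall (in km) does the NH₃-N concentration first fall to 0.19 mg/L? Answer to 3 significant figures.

13.6 km

Mass balance: C = (25600·0.2400 + 1160·15.50) / 26760 = 24120/26760 = 0.9015 mg/L.
Set 0.9015·exp(−k·t) = 0.19 → t = ln(0.9015/0.19)/k = 80080 s = 22.24 h.
Distance = v·t = 0.17·80080 = 13610 m = 13.61 km.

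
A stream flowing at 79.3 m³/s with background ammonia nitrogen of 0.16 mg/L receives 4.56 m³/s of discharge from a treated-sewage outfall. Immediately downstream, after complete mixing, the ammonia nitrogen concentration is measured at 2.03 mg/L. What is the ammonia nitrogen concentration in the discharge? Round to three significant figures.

Mass balance: 79.30·0.1600 + 4.560·Cₑ = 83.86·2.030
→ Cₑ = (83.86·2.030 − 79.30·0.1600) / 4.560 = 34.55 mg/L.

34.5 mg/L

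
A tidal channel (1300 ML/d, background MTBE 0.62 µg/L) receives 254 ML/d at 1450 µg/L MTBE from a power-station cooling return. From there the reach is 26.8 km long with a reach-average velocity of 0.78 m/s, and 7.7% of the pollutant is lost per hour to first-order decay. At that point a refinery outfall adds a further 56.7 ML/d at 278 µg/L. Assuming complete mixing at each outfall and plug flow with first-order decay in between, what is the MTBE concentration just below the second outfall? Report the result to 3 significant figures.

After mixing, C = (1300·0.6200 + 254.0·1450) / 1554 = 369100/1554 = 237.5 µg/L; combined flow 1554 ML/d.
Travel time t = 26.8·1000 / 0.78 = 34360 s = 9.544 h.
7.7%/h lost → k = −ln(1 − 0.077) = 0.08013 h⁻¹.
First-order decay: C = 237.5·exp(−k·t) = 237.5·0.4655 = 110.6 µg/L.
At the second outfall, C = (1554·110.6 + 56.70·278.0) / (1554 + 56.70) = 116.4 µg/L.

116 µg/L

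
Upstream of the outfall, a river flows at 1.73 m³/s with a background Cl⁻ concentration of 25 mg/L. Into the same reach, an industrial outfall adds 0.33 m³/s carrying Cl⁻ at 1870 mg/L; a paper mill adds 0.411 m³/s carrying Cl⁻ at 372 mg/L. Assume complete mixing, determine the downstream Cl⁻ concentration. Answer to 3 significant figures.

329 mg/L

After mixing, C = (1.730·25.00 + 0.3300·1870 + 0.4110·372.0) / 2.471 = 813.2/2.471 = 329.1 mg/L.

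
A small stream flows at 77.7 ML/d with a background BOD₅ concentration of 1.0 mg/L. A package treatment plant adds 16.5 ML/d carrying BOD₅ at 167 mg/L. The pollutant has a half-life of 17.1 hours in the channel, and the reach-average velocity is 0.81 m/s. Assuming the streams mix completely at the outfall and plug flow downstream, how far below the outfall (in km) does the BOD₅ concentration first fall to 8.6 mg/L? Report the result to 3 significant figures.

Conservation of mass: C = (77.70·1.000 + 16.50·167.0) / 94.20 = 2833/94.20 = 30.08 mg/L.
Half-life 17.1 h → k = ln 2 / 17.1 = 0.04053 h⁻¹ = 0.9728 d⁻¹.
Set 30.08·exp(−k·t) = 8.6 → t = ln(30.08/8.6)/k = 111200 s = 30.89 h.
Distance = v·t = 0.81·111200 = 90060 m = 90.06 km.

90.1 km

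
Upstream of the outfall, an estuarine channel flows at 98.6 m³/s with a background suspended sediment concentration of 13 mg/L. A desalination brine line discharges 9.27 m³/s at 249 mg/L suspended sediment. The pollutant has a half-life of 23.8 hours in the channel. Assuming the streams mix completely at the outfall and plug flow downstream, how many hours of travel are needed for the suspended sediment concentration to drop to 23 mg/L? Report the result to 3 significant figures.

Flow-weighted average: C = (98.60·13.00 + 9.270·249.0) / 107.9 = 3590/107.9 = 33.28 mg/L.
Half-life 23.8 h → k = ln 2 / 23.8 = 0.02912 h⁻¹ = 0.6990 d⁻¹.
33.28·exp(−k·t) = 23 → t = ln(33.28/23)/k = 45670 s = 12.69 h.

12.7 h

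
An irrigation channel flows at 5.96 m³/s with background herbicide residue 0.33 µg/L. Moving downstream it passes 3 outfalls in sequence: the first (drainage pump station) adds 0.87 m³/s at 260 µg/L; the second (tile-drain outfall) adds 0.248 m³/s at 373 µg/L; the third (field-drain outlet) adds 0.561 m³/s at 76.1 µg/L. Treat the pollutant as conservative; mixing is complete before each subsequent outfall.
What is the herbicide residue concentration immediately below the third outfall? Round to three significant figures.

47.6 µg/L

After outfall 1: Q = 5.960 + 0.8700 = 6.830 m³/s; C = (5.960·0.3300 + 0.8700·260.0)/6.830 = 33.41 µg/L.
After outfall 2: Q = 6.830 + 0.2480 = 7.078 m³/s; C = (6.830·33.41 + 0.2480·373.0)/7.078 = 45.31 µg/L.
After outfall 3: Q = 7.078 + 0.5610 = 7.639 m³/s; C = (7.078·45.31 + 0.5610·76.10)/7.639 = 47.57 µg/L.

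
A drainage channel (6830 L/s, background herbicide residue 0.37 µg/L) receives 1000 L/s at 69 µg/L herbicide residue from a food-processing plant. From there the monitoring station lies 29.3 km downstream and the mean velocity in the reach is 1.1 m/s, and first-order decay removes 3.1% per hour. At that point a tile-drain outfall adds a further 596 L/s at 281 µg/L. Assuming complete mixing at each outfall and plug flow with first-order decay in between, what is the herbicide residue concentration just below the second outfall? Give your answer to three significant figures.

After mixing, C = (6830·0.3700 + 1000·69.00) / 7830 = 71530/7830 = 9.135 µg/L; combined flow 7830 L/s.
Travel time t = 29.3·1000 / 1.1 = 26640 s = 7.399 h.
3.1%/h lost → k = −ln(1 − 0.031) = 0.03149 h⁻¹.
Applying C = C₀e^(−kt): 9.135 × 0.7922 = 7.236 µg/L.
At the second outfall, C = (7830·7.236 + 596.0·281.0) / (7830 + 596.0) = 26.60 µg/L.

26.6 µg/L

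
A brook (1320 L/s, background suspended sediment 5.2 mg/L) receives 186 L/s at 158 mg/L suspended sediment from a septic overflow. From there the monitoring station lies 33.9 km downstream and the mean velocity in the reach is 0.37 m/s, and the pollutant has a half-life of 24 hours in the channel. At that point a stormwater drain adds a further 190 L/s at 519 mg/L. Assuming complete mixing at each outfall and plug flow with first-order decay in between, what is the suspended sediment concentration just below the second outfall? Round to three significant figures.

Flow-weighted average: C = (1320·5.200 + 186.0·158.0) / 1506 = 36250/1506 = 24.07 mg/L; combined flow 1506 L/s.
Travel time t = 33.9·1000 / 0.37 = 91620 s = 25.45 h.
Half-life 24 h → k = ln 2 / 24 = 0.02888 h⁻¹ = 0.6931 d⁻¹.
After decay, C = 24.07 × e^(−kt) = 24.07 × 0.4795 = 11.54 mg/L.
At the second outfall, C = (1506·11.54 + 190.0·519.0) / (1506 + 190.0) = 68.39 mg/L.

68.4 mg/L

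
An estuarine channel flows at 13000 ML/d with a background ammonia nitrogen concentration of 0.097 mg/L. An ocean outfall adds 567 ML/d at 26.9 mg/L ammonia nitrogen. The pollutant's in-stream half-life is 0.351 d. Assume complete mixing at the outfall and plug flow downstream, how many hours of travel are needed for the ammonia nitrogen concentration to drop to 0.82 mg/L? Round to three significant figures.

4.80 h

Mixed concentration C = ΣQC/ΣQ = (13000·0.09700 + 567.0·26.90) / 13570 = 16510/13570 = 1.217 mg/L.
Half-life 0.351 d → k = ln 2 / 0.351 = 1.975 d⁻¹.
1.217·exp(−k·t) = 0.82 → t = ln(1.217/0.82)/k = 17280 s = 4.800 h.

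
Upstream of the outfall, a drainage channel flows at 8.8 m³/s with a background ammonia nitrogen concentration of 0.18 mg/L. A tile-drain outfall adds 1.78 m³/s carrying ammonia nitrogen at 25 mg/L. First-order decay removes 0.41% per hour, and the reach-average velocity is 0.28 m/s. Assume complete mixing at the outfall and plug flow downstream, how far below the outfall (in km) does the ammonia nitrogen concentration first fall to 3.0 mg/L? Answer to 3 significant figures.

91.5 km

Flow-weighted average: C = (8.800·0.1800 + 1.780·25.00) / 10.58 = 46.08/10.58 = 4.356 mg/L.
0.41%/h lost → k = −ln(1 − 0.0041) = 0.004108 h⁻¹.
Set 4.356·exp(−k·t) = 3.0 → t = ln(4.356/3.0)/k = 326700 s = 90.76 h.
Distance = v·t = 0.28·326700 = 91490 m = 91.49 km.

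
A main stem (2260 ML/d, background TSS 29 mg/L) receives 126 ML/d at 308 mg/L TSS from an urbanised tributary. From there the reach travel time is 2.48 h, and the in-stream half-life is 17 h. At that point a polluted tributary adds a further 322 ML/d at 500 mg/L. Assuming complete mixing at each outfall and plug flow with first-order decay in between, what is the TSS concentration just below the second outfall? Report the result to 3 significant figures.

Mixed concentration C = ΣQC/ΣQ = (2260·29.00 + 126.0·308.0) / 2386 = 104300/2386 = 43.73 mg/L; combined flow 2386 ML/d.
Half-life 17 h → k = ln 2 / 17 = 0.04077 h⁻¹ = 0.9786 d⁻¹.
Applying C = C₀e^(−kt): 43.73 × 0.9038 = 39.53 mg/L.
At the second outfall, C = (2386·39.53 + 322.0·500.0) / (2386 + 322.0) = 94.28 mg/L.

94.3 mg/L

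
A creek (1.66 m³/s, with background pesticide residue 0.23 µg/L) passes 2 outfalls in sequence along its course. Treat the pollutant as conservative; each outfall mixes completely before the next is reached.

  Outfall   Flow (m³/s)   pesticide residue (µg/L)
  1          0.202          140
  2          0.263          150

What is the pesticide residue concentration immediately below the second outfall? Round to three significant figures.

After outfall 1: Q = 1.660 + 0.2020 = 1.862 m³/s; C = (1.660·0.2300 + 0.2020·140.0)/1.862 = 15.39 µg/L.
After outfall 2: Q = 1.862 + 0.2630 = 2.125 m³/s; C = (1.862·15.39 + 0.2630·150.0)/2.125 = 32.05 µg/L.

32.1 µg/L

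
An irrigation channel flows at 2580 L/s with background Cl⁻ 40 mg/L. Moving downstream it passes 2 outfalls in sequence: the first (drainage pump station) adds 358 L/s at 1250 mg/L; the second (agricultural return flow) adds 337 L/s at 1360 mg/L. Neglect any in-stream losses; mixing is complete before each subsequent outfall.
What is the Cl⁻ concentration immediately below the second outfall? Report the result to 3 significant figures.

After outfall 1: Q = 2580 + 358.0 = 2938 L/s; C = (2580·40.00 + 358.0·1250)/2938 = 187.4 mg/L.
After outfall 2: Q = 2938 + 337.0 = 3275 L/s; C = (2938·187.4 + 337.0·1360)/3275 = 308.1 mg/L.

308 mg/L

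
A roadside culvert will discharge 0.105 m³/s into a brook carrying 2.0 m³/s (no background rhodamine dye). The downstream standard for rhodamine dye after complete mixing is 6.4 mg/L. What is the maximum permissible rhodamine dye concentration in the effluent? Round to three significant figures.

128 mg/L

At the limit, (Qr·Cr + Qe·Cₑ)/(Qr + Qe) = 6.4:
Cₑ = (2.105·6.4 − 2.000·0) / 0.1050 = 128.3 mg/L.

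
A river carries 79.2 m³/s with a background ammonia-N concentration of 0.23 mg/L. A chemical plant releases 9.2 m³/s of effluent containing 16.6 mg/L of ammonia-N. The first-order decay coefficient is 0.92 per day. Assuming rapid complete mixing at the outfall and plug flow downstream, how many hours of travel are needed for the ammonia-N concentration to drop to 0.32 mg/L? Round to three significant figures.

46.9 h

Mass balance: C = (79.20·0.2300 + 9.200·16.60) / 88.40 = 170.9/88.40 = 1.934 mg/L.
1.934·exp(−k·t) = 0.32 → t = ln(1.934/0.32)/k = 168900 s = 46.93 h.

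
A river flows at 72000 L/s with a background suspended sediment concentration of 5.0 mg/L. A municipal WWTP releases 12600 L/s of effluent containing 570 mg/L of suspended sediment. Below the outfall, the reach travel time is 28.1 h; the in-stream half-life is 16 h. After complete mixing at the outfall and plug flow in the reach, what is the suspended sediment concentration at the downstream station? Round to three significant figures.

26.4 mg/L

After mixing, C = (72000·5.000 + 12600·570.0) / 84600 = 7542000/84600 = 89.15 mg/L.
Half-life 16 h → k = ln 2 / 16 = 0.04332 h⁻¹ = 1.040 d⁻¹.
Decay over the reach: 89.15·exp(−kt) = 89.15·0.2960 = 26.39 mg/L.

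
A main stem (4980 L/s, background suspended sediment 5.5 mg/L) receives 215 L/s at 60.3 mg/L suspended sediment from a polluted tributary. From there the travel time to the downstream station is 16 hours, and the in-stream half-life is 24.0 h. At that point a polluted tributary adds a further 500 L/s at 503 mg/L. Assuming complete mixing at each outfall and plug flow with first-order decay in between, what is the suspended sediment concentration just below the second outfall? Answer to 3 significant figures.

Mass balance: C = (4980·5.500 + 215.0·60.30) / 5195 = 40350/5195 = 7.768 mg/L; combined flow 5195 L/s.
Half-life 24.0 h → k = ln 2 / 24.0 = 0.02888 h⁻¹ = 0.6931 d⁻¹.
First-order decay: C = 7.768·exp(−k·t) = 7.768·0.6300 = 4.894 mg/L.
At the second outfall, C = (5195·4.894 + 500.0·503.0) / (5195 + 500.0) = 48.63 mg/L.

48.6 mg/L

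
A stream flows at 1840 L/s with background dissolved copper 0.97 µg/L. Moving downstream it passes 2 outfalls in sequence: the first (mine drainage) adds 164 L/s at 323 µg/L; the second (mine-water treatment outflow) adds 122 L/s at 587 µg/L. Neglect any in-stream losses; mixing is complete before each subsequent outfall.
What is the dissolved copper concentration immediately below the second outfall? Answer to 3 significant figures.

Below outfall 1: Q → 2004 L/s, C = (1840·0.9700 + 164.0·323.0)/2004 = 27.32 µg/L.
Below outfall 2: Q → 2126 L/s, C = (2004·27.32 + 122.0·587.0)/2126 = 59.44 µg/L.

59.4 µg/L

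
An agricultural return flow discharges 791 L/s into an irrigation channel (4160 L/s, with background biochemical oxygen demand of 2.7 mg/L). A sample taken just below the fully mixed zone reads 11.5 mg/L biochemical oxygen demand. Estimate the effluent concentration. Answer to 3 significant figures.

Mass balance: 4160·2.700 + 791.0·Cₑ = 4951·11.50
→ Cₑ = (4951·11.50 − 4160·2.700) / 791.0 = 57.78 mg/L.

57.8 mg/L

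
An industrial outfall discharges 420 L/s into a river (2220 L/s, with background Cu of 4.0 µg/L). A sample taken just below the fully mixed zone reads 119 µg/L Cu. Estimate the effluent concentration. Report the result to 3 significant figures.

727 µg/L

Mass balance: 2220·4.000 + 420.0·Cₑ = 2640·119.0
→ Cₑ = (2640·119.0 − 2220·4.000) / 420.0 = 726.9 µg/L.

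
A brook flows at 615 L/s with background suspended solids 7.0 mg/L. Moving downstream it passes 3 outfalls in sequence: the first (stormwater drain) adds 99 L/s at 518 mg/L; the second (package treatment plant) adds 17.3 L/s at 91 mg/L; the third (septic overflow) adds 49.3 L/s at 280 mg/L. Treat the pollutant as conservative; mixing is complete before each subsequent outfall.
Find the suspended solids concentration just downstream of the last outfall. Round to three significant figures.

90.9 mg/L

Outfall 1: combined Q = 714.0 L/s; C = (615.0·7.000 + 99.00·518.0)/714.0 = 77.85 mg/L.
Outfall 2: combined Q = 731.3 L/s; C = (714.0·77.85 + 17.30·91.00)/731.3 = 78.16 mg/L.
Outfall 3: combined Q = 780.6 L/s; C = (731.3·78.16 + 49.30·280.0)/780.6 = 90.91 mg/L.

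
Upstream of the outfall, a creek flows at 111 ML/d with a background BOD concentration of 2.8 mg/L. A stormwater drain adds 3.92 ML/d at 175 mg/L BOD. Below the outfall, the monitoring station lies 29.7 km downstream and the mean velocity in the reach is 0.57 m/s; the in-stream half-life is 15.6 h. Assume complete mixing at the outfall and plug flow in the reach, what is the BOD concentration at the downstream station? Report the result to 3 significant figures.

Flow-weighted average: C = (111.0·2.800 + 3.920·175.0) / 114.9 = 996.8/114.9 = 8.674 mg/L.
Travel time t = 29.7·1000 / 0.57 = 52110 s = 14.47 h.
Half-life 15.6 h → k = ln 2 / 15.6 = 0.04443 h⁻¹ = 1.066 d⁻¹.
Decay over the reach: 8.674·exp(−kt) = 8.674·0.5257 = 4.559 mg/L.

4.56 mg/L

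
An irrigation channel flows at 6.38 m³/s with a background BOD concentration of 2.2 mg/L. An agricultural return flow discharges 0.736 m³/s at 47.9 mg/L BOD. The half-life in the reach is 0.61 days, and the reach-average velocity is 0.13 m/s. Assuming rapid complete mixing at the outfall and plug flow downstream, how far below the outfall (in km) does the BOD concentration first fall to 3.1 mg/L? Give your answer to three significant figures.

7.95 km

After mixing, C = (6.380·2.200 + 0.7360·47.90) / 7.116 = 49.29/7.116 = 6.927 mg/L.
Half-life 0.61 d → k = ln 2 / 0.61 = 1.136 d⁻¹.
Set 6.927·exp(−k·t) = 3.1 → t = ln(6.927/3.1)/k = 61130 s = 16.98 h.
Distance = v·t = 0.13·61130 = 7947 m = 7.947 km.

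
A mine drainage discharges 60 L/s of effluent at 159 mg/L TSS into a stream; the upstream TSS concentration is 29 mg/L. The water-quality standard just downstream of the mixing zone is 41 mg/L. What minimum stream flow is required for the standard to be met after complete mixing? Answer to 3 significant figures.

590 L/s

Set C_mix = 41: (Q·29.00 + 60.00·159.0) / (Q + 60.00) = 41
→ Q = 60.00·(159.0 − 41)/(41 − 29.00) = 590.0 L/s.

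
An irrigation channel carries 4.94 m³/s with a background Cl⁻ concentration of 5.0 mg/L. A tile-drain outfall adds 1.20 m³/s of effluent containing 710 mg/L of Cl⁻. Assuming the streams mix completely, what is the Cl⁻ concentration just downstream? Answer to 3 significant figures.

143 mg/L

Mass balance: C = (4.940·5.000 + 1.200·710.0) / 6.140 = 876.7/6.140 = 142.8 mg/L.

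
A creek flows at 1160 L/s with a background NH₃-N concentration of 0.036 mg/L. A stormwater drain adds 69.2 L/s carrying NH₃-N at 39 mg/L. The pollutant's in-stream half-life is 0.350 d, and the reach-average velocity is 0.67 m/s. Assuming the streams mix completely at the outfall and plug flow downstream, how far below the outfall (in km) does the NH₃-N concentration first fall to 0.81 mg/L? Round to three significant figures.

Mass balance: C = (1160·0.03600 + 69.20·39.00) / 1229 = 2741/1229 = 2.230 mg/L.
Half-life 0.350 d → k = ln 2 / 0.350 = 1.980 d⁻¹.
Set 2.230·exp(−k·t) = 0.81 → t = ln(2.230/0.81)/k = 44170 s = 12.27 h.
Distance = v·t = 0.67·44170 = 29600 m = 29.60 km.

29.6 km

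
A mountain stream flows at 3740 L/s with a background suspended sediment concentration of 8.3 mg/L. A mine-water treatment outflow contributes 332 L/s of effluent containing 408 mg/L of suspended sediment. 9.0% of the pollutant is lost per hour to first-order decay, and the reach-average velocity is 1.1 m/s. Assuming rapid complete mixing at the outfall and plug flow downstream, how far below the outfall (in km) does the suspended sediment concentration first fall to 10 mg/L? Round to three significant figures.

59.1 km

After mixing, C = (3740·8.300 + 332.0·408.0) / 4072 = 166500/4072 = 40.89 mg/L.
9.0%/h lost → k = −ln(1 − 0.09) = 0.09431 h⁻¹.
Set 40.89·exp(−k·t) = 10 → t = ln(40.89/10)/k = 53760 s = 14.93 h.
Distance = v·t = 1.1·53760 = 59130 m = 59.13 km.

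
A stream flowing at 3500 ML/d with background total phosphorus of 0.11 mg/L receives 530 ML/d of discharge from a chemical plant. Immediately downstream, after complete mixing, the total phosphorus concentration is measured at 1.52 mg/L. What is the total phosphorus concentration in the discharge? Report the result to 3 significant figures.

Mass balance: 3500·0.1100 + 530.0·Cₑ = 4030·1.520
→ Cₑ = (4030·1.520 − 3500·0.1100) / 530.0 = 10.83 mg/L.

10.8 mg/L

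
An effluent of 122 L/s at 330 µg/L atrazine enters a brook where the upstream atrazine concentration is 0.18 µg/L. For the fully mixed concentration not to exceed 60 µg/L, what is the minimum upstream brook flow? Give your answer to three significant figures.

551 L/s

Set C_mix = 60: (Q·0.1800 + 122.0·330.0) / (Q + 122.0) = 60
→ Q = 122.0·(330.0 − 60)/(60 − 0.1800) = 550.7 L/s.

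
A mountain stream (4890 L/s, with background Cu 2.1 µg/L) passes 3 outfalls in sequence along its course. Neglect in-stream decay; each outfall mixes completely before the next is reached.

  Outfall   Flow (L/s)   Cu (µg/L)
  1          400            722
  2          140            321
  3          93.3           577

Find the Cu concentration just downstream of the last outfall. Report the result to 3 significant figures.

72.0 µg/L

After outfall 1: Q = 4890 + 400.0 = 5290 L/s; C = (4890·2.100 + 400.0·722.0)/5290 = 56.53 µg/L.
After outfall 2: Q = 5290 + 140.0 = 5430 L/s; C = (5290·56.53 + 140.0·321.0)/5430 = 63.35 µg/L.
After outfall 3: Q = 5430 + 93.30 = 5523 L/s; C = (5430·63.35 + 93.30·577.0)/5523 = 72.03 µg/L.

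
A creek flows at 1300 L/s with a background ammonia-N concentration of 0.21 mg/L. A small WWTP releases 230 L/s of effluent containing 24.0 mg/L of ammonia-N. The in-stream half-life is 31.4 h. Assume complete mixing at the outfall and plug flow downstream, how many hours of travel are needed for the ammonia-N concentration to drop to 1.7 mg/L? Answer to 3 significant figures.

36.3 h

Mixed concentration C = ΣQC/ΣQ = (1300·0.2100 + 230.0·24.00) / 1530 = 5793/1530 = 3.786 mg/L.
Half-life 31.4 h → k = ln 2 / 31.4 = 0.02207 h⁻¹ = 0.5298 d⁻¹.
3.786·exp(−k·t) = 1.7 → t = ln(3.786/1.7)/k = 130600 s = 36.27 h.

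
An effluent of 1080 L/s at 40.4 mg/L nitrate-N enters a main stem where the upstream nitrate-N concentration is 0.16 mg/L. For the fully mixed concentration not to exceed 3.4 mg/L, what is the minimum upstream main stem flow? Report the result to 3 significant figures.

Set C_mix = 3.4: (Q·0.1600 + 1080·40.40) / (Q + 1080) = 3.4
→ Q = 1080·(40.40 − 3.4)/(3.4 − 0.1600) = 12330 L/s.

12300 L/s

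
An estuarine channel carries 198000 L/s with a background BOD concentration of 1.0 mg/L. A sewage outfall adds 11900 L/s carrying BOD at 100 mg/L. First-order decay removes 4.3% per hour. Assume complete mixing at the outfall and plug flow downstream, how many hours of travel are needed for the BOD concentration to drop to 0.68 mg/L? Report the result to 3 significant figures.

51.8 h

Mass balance: C = (198000·1.000 + 11900·100.0) / 209900 = 1388000/209900 = 6.613 mg/L.
4.3%/h lost → k = −ln(1 − 0.043) = 0.04395 h⁻¹.
6.613·exp(−k·t) = 0.68 → t = ln(6.613/0.68)/k = 186300 s = 51.75 h.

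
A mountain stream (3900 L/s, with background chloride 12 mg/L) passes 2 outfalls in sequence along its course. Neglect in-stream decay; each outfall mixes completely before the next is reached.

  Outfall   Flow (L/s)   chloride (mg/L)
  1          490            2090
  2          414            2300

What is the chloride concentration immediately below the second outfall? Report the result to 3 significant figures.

Below outfall 1: Q → 4390 L/s, C = (3900·12.00 + 490.0·2090)/4390 = 243.9 mg/L.
Below outfall 2: Q → 4804 L/s, C = (4390·243.9 + 414.0·2300)/4804 = 421.1 mg/L.

421 mg/L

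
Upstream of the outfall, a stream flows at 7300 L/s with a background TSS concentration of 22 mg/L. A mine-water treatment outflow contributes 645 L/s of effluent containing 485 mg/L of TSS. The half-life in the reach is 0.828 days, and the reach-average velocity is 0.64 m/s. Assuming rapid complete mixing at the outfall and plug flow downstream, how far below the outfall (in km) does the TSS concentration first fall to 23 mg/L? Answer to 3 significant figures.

Flow-weighted average: C = (7300·22.00 + 645.0·485.0) / 7945 = 473400/7945 = 59.59 mg/L.
Half-life 0.828 d → k = ln 2 / 0.828 = 0.8371 d⁻¹.
Set 59.59·exp(−k·t) = 23 → t = ln(59.59/23)/k = 98250 s = 27.29 h.
Distance = v·t = 0.64·98250 = 62880 m = 62.88 km.

62.9 km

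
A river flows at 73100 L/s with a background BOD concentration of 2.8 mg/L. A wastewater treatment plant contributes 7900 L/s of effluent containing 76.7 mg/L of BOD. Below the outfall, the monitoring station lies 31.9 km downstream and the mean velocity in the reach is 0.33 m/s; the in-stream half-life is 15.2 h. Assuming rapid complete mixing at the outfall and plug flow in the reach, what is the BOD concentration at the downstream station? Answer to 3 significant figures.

2.94 mg/L

Flow-weighted average: C = (73100·2.800 + 7900·76.70) / 81000 = 810600/81000 = 10.01 mg/L.
Travel time t = 31.9·1000 / 0.33 = 96670 s = 26.85 h.
Half-life 15.2 h → k = ln 2 / 15.2 = 0.04560 h⁻¹ = 1.094 d⁻¹.
Decay over the reach: 10.01·exp(−kt) = 10.01·0.2939 = 2.941 mg/L.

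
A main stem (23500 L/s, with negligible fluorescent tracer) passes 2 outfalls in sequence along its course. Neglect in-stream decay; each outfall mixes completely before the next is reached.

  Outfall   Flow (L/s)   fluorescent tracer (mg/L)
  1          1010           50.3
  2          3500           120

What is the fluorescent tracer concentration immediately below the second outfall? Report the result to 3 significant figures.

16.8 mg/L

After outfall 1: Q = 23500 + 1010 = 24510 L/s; C = (23500·0 + 1010·50.30)/24510 = 2.073 mg/L.
After outfall 2: Q = 24510 + 3500 = 28010 L/s; C = (24510·2.073 + 3500·120.0)/28010 = 16.81 mg/L.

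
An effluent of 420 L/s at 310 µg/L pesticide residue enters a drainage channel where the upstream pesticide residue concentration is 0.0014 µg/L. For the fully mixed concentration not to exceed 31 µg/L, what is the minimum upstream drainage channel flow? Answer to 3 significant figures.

3780 L/s

Set C_mix = 31: (Q·0.001400 + 420.0·310.0) / (Q + 420.0) = 31
→ Q = 420.0·(310.0 − 31)/(31 − 0.001400) = 3780 L/s.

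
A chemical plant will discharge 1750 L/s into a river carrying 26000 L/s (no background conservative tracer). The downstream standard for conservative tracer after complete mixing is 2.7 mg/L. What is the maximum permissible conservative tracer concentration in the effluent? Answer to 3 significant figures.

42.8 mg/L

At the limit, (Qr·Cr + Qe·Cₑ)/(Qr + Qe) = 2.7:
Cₑ = (27750·2.7 − 26000·0) / 1750 = 42.81 mg/L.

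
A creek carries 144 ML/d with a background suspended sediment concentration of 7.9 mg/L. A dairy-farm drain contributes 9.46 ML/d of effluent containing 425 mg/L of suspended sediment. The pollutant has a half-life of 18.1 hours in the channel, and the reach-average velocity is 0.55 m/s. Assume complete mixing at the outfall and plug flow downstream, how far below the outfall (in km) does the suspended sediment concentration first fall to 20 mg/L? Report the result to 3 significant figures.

26.8 km

Mass balance: C = (144.0·7.900 + 9.460·425.0) / 153.5 = 5158/153.5 = 33.61 mg/L.
Half-life 18.1 h → k = ln 2 / 18.1 = 0.03830 h⁻¹ = 0.9191 d⁻¹.
Set 33.61·exp(−k·t) = 20 → t = ln(33.61/20)/k = 48800 s = 13.56 h.
Distance = v·t = 0.55·48800 = 26840 m = 26.84 km.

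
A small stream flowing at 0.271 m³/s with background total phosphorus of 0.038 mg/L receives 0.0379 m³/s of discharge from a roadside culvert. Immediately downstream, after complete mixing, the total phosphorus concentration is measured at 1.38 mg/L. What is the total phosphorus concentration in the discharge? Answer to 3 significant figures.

11.0 mg/L

Mass balance: 0.2710·0.03800 + 0.03790·Cₑ = 0.3089·1.380
→ Cₑ = (0.3089·1.380 − 0.2710·0.03800) / 0.03790 = 10.98 mg/L.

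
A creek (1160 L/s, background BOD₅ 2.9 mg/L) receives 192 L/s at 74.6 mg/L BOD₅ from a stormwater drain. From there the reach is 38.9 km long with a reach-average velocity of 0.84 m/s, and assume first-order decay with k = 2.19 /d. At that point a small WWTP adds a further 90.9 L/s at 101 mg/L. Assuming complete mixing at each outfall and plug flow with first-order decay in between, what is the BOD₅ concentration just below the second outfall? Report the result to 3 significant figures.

After mixing, C = (1160·2.900 + 192.0·74.60) / 1352 = 17690/1352 = 13.08 mg/L; combined flow 1352 L/s.
Travel time t = 38.9·1000 / 0.84 = 46310 s = 12.86 h.
First-order decay: C = 13.08·exp(−k·t) = 13.08·0.3092 = 4.045 mg/L.
At the second outfall, C = (1352·4.045 + 90.90·101.0) / (1352 + 90.90) = 10.15 mg/L.

10.2 mg/L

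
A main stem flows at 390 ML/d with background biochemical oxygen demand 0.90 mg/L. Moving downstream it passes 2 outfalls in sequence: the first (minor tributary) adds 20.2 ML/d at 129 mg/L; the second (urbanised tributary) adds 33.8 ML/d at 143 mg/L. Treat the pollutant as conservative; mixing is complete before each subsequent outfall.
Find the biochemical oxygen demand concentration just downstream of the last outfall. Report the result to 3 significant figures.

Outfall 1: combined Q = 410.2 ML/d; C = (390.0·0.9000 + 20.20·129.0)/410.2 = 7.208 mg/L.
Outfall 2: combined Q = 444.0 ML/d; C = (410.2·7.208 + 33.80·143.0)/444.0 = 17.55 mg/L.

17.5 mg/L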